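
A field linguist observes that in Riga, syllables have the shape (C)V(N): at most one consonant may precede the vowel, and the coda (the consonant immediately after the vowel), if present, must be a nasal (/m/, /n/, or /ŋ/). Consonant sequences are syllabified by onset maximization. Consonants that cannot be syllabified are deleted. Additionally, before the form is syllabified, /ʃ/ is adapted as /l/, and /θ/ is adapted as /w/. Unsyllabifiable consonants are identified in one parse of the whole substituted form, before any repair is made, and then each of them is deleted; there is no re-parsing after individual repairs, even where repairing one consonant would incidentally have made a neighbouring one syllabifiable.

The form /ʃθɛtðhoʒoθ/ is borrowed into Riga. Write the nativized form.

Substitution: /ʃ/ → /l/, /θ/ → /w/, giving /lwɛtðhoʒow/.
Under (C)V(N), the unsyllabifiable consonants are /l/, /t/, /ð/, /w/ (only a nasal (/m/, /n/, or /ŋ/) is licensed in coda position; onsets are limited to one consonant).
Deleting the stranded consonants removes /l/, /t/, /ð/, /w/.

wɛhoʒo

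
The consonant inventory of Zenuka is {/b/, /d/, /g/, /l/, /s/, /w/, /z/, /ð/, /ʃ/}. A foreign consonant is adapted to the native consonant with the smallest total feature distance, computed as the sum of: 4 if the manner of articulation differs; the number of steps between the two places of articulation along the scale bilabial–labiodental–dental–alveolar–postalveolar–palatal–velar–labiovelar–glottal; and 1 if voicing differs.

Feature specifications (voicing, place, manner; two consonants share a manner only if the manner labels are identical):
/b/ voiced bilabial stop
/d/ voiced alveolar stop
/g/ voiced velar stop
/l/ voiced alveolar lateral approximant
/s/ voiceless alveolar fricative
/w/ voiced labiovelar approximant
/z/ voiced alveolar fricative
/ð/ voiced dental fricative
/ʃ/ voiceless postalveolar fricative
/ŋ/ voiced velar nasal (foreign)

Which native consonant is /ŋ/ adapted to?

/g/ is closest: manner differs (nasal→stop, +4), place distance 0 (velar→velar), same voicing; total 4. Next closest is /w/ at distance 5.

g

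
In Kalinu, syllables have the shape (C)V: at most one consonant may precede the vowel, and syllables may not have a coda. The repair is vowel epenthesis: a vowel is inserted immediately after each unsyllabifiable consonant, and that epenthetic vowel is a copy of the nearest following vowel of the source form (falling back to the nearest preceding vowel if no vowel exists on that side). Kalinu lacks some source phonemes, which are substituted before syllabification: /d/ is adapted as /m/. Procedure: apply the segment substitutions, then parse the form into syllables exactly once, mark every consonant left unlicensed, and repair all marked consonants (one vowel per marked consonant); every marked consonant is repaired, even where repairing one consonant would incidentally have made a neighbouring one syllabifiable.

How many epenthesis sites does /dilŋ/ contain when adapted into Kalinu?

2

After substitution the input is /milŋ/.
The unsyllabifiable consonants are /l/, /ŋ/; each receives one epenthetic vowel.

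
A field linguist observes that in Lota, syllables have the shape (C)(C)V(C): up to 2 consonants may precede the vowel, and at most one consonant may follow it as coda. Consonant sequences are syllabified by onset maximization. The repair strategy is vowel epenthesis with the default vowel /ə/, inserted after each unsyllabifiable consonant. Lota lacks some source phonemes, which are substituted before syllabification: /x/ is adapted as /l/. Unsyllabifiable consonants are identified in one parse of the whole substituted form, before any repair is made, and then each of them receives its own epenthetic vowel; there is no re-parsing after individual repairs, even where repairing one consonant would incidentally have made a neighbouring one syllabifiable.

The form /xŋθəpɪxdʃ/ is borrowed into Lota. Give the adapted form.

ləŋθəpɪldəʃə

Substitution: /x/ → /l/, giving /lŋθəpɪldʃ/.
The consonants /l/, /d/, /ʃ/ cannot be parsed into a legal (C)(C)V(C) syllable (at most one coda consonant is licensed; onsets may contain at most 2 consonants).
Each unlicensed consonant becomes the onset of a new syllable: /l/ → /lə/, /d/ → /də/, /ʃ/ → /ʃə/.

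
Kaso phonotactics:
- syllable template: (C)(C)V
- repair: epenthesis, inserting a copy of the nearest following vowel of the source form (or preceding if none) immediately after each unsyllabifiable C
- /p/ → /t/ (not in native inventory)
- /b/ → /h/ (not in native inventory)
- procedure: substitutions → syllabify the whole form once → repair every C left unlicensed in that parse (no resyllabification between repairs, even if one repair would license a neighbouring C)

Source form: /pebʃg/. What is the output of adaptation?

teheʃege

Substitution: /p/ → /t/, /b/ → /h/, giving /tehʃg/.
Under (C)(C)V, the unsyllabifiable consonants are /h/, /ʃ/, /g/ (no codas are permitted; onsets may contain at most 2 consonants).
Epenthesis after each stranded consonant: /h/ → /he/, /ʃ/ → /ʃe/, /g/ → /ge/.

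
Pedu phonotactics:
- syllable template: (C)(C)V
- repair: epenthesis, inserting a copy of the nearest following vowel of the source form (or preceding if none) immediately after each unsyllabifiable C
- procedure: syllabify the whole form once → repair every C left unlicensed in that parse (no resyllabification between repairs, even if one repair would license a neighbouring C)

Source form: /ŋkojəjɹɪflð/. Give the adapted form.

ŋkojəjɹɪfɪlɪðɪ

Syllabifying with onset maximization leaves /f/, /l/, /ð/ stranded (no codas are permitted; onsets may contain at most 2 consonants).
Inserting the epenthetic vowel yields /f/ → /fɪ/, /l/ → /lɪ/, /ð/ → /ðɪ/.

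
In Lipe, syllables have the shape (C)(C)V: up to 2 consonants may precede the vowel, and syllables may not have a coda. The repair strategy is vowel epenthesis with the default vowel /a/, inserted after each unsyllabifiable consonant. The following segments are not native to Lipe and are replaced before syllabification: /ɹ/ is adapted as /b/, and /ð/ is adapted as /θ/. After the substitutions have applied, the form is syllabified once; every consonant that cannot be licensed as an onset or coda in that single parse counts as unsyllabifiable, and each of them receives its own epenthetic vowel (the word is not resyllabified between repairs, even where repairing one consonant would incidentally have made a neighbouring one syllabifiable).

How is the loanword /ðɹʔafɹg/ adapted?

θabʔafabaga

Substitution: /ð/ → /θ/, /ɹ/ → /b/, giving /θbʔafbg/.
Syllabifying with onset maximization leaves /θ/, /f/, /b/, /g/ stranded (no codas are permitted; onsets may contain at most 2 consonants).
Inserting the epenthetic vowel yields /θ/ → /θa/, /f/ → /fa/, /b/ → /ba/, /g/ → /ga/.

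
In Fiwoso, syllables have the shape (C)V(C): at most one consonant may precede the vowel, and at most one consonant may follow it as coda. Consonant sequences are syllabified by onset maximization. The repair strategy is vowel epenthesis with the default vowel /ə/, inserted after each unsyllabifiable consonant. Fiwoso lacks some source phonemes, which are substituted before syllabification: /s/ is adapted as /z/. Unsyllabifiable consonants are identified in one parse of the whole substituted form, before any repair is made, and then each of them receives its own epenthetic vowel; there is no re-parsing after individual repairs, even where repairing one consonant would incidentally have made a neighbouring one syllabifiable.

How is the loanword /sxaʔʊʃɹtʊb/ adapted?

zəxaʔʊʃɹətʊb

Substitution: /s/ → /z/, giving /zxaʔʊʃɹtʊb/.
The consonants /z/, /ɹ/ cannot be parsed into a legal (C)V(C) syllable (at most one coda consonant is licensed; onsets are limited to one consonant).
Epenthesis after each stranded consonant: /z/ → /zə/, /ɹ/ → /ɹə/.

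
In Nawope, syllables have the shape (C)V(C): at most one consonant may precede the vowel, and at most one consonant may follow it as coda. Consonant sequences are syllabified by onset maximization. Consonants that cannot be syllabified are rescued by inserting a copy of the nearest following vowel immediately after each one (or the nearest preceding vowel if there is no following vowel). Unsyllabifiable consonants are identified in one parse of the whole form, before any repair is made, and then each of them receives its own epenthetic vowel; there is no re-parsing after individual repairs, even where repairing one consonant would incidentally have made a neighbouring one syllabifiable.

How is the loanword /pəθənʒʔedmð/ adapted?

Syllabifying with onset maximization leaves /ʒ/, /m/, /ð/ stranded (at most one coda consonant is licensed; onsets are limited to one consonant).
Inserting the epenthetic vowel yields /ʒ/ → /ʒe/, /m/ → /me/, /ð/ → /ðe/.

pəθənʒeʔedmeðe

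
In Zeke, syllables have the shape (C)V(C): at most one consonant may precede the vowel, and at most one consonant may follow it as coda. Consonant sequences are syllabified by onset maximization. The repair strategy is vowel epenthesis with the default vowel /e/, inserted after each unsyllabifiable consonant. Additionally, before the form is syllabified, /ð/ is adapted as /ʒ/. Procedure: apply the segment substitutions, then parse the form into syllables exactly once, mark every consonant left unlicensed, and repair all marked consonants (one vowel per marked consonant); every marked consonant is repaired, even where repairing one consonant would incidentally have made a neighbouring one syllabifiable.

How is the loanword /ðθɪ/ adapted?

ʒeθɪ

Substitution: /ð/ → /ʒ/, giving /ʒθɪ/.
The consonants /ʒ/ cannot be parsed into a legal (C)V(C) syllable (at most one coda consonant is licensed; onsets are limited to one consonant).
Each unlicensed consonant becomes the onset of a new syllable: /ʒ/ → /ʒe/.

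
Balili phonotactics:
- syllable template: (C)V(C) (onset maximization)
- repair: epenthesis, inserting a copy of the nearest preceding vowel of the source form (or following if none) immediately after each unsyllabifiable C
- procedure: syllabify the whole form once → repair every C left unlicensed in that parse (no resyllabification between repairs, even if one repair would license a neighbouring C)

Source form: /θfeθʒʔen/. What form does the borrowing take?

The consonants /θ/, /ʒ/ cannot be parsed into a legal (C)V(C) syllable (at most one coda consonant is licensed; onsets are limited to one consonant).
Each unlicensed consonant becomes the onset of a new syllable: /θ/ → /θe/, /ʒ/ → /ʒe/.

θefeθʒeʔen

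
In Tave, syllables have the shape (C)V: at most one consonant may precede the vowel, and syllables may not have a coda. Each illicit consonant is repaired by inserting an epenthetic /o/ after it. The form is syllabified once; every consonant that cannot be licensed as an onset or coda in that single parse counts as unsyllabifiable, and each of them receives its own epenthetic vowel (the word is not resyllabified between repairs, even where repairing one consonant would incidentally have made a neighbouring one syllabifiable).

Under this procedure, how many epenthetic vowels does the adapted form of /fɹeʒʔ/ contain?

The unsyllabifiable consonants are /f/, /ʒ/, /ʔ/; each receives one epenthetic vowel.

3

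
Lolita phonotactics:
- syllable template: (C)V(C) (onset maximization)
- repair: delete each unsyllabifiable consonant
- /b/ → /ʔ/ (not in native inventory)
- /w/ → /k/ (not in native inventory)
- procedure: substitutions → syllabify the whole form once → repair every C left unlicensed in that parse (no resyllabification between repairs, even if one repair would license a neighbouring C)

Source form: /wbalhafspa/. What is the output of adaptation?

ʔalhafpa

Substitution: /w/ → /k/, /b/ → /ʔ/, giving /kʔalhafspa/.
Under (C)V(C), the unsyllabifiable consonants are /k/, /s/ (at most one coda consonant is licensed; onsets are limited to one consonant).
Each unlicensed consonant is deleted: /k/, /s/.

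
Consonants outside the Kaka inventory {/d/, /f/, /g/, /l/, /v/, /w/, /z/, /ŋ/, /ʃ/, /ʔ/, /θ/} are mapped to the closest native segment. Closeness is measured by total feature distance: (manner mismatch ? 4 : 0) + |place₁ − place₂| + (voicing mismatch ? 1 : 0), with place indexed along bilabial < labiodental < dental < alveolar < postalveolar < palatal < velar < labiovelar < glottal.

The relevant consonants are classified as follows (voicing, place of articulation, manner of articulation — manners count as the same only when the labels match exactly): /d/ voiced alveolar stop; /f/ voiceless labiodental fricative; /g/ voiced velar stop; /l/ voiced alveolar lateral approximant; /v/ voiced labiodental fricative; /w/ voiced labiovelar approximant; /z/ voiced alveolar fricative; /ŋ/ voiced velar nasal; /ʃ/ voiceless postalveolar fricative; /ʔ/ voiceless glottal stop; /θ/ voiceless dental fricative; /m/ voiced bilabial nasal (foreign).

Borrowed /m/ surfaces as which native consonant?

/v/ is closest: manner differs (nasal→fricative, +4), place distance 1 (bilabial→labiodental), same voicing; total 5. Next closest is /f/ at distance 6.

v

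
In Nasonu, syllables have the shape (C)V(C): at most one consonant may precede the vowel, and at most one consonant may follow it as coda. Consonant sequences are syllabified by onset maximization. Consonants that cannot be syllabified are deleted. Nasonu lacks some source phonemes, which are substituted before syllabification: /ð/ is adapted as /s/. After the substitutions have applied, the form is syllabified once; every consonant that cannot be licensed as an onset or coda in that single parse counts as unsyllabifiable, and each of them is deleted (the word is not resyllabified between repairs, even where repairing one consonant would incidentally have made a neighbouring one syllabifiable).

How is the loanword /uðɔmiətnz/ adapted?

Substitution: /ð/ → /s/, giving /usɔmiətnz/.
Syllabifying with onset maximization leaves /n/, /z/ stranded (at most one coda consonant is licensed; onsets are limited to one consonant).
Deletion applies to /n/, /z/.

usɔmiət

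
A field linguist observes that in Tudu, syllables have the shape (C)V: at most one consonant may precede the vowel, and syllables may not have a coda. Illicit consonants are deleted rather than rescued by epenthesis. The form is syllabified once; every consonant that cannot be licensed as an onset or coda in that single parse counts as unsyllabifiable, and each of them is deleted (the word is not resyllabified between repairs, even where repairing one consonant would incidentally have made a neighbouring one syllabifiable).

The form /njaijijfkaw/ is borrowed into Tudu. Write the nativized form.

Syllabifying with onset maximization leaves /n/, /j/, /f/, /w/ stranded (no codas are permitted; onsets are limited to one consonant).
Deleting the stranded consonants removes /n/, /j/, /f/, /w/.

jaijika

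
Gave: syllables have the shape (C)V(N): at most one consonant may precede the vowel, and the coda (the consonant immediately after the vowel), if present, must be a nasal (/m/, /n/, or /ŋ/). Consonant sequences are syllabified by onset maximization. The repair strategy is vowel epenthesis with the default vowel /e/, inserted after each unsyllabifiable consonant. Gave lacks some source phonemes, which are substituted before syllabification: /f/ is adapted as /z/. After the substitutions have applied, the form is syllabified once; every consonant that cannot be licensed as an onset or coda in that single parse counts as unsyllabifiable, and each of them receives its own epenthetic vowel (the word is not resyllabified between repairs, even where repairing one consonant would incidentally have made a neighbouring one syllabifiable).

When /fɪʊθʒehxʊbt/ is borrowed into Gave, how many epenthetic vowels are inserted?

4

After substitution the input is /zɪʊθʒehxʊbt/.
The unsyllabifiable consonants are /θ/, /h/, /b/, /t/; each receives one epenthetic vowel.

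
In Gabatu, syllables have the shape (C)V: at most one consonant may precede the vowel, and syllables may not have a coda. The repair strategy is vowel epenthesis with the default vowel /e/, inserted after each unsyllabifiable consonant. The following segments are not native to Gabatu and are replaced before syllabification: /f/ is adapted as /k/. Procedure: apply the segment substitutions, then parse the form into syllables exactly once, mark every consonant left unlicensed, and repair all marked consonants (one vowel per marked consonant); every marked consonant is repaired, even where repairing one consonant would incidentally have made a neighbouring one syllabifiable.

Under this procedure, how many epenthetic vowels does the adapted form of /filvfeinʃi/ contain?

After substitution the input is /kilvkeinʃi/.
The unsyllabifiable consonants are /l/, /v/, /n/; each receives one epenthetic vowel.

3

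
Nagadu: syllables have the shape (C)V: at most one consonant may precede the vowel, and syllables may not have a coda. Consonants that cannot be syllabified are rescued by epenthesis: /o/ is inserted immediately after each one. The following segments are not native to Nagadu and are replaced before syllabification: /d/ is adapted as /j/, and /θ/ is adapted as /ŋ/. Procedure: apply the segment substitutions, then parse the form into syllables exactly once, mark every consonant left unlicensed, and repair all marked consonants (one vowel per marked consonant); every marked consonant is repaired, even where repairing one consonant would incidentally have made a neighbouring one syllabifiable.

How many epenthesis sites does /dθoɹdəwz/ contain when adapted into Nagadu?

4

After substitution the input is /jŋoɹjəwz/.
The unsyllabifiable consonants are /j/, /ɹ/, /w/, /z/; each receives one epenthetic vowel.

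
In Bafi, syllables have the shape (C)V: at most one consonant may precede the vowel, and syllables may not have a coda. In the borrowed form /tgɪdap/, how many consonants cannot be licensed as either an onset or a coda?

2

Syllabifying with onset maximization leaves /t/, /p/ stranded (no codas are permitted; onsets are limited to one consonant).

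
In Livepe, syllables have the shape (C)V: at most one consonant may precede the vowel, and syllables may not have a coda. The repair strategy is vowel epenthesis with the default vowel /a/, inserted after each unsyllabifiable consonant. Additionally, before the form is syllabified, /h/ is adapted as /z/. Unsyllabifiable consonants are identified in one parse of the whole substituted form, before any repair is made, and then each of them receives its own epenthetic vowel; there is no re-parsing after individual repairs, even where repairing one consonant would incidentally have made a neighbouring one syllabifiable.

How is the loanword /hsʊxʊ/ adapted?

zasʊxʊ

Substitution: /h/ → /z/, giving /zsʊxʊ/.
Under (C)V, the unsyllabifiable consonants are /z/ (no codas are permitted; onsets are limited to one consonant).
Each unlicensed consonant becomes the onset of a new syllable: /z/ → /za/.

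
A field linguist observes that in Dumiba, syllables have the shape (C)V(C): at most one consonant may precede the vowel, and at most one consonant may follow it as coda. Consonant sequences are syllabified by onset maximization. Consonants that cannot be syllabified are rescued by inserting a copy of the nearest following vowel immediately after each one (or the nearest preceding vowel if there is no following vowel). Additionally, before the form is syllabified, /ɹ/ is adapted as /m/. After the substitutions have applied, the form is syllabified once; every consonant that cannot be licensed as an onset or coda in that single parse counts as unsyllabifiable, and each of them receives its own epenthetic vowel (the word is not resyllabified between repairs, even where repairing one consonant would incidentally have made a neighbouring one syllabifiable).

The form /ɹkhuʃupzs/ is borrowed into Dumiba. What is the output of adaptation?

Substitution: /ɹ/ → /m/, giving /mkhuʃupzs/.
Syllabifying with onset maximization leaves /m/, /k/, /z/, /s/ stranded (at most one coda consonant is licensed; onsets are limited to one consonant).
Epenthesis after each stranded consonant: /m/ → /mu/, /k/ → /ku/, /z/ → /zu/, /s/ → /su/.

mukuhuʃupzusu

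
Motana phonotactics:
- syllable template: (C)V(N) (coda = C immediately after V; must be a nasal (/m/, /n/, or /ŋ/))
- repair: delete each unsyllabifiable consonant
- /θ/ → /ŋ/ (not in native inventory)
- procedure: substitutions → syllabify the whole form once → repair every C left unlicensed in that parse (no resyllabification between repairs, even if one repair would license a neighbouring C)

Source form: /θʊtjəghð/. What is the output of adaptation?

ŋʊjə

Substitution: /θ/ → /ŋ/, giving /ŋʊtjəghð/.
The consonants /t/, /g/, /h/, /ð/ cannot be parsed into a legal (C)V(N) syllable (only a nasal (/m/, /n/, or /ŋ/) is licensed in coda position; onsets are limited to one consonant).
Deletion applies to /t/, /g/, /h/, /ð/.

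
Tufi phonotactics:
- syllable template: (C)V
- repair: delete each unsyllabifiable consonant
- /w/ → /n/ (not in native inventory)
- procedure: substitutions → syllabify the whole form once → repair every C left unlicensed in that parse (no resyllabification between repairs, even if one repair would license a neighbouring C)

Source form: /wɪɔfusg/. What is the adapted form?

nɪɔfu

Substitution: /w/ → /n/, giving /nɪɔfusg/.
Under (C)V, the unsyllabifiable consonants are /s/, /g/ (no codas are permitted; onsets are limited to one consonant).
Each unlicensed consonant is deleted: /s/, /g/.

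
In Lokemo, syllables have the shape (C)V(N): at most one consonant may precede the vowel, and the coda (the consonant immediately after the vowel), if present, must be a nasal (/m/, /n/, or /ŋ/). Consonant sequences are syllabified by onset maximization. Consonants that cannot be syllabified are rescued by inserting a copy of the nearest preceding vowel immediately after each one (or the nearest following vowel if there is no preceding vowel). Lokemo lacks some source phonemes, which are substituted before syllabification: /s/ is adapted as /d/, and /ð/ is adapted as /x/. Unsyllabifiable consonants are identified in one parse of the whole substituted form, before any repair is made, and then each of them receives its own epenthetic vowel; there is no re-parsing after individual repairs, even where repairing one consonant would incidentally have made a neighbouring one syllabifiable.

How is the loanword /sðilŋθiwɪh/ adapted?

Substitution: /s/ → /d/, /ð/ → /x/, giving /dxilŋθiwɪh/.
Under (C)V(N), the unsyllabifiable consonants are /d/, /l/, /ŋ/, /h/ (only a nasal (/m/, /n/, or /ŋ/) is licensed in coda position; onsets are limited to one consonant).
Inserting the epenthetic vowel yields /d/ → /di/, /l/ → /li/, /ŋ/ → /ŋi/, /h/ → /hɪ/.

dixiliŋiθiwɪhɪ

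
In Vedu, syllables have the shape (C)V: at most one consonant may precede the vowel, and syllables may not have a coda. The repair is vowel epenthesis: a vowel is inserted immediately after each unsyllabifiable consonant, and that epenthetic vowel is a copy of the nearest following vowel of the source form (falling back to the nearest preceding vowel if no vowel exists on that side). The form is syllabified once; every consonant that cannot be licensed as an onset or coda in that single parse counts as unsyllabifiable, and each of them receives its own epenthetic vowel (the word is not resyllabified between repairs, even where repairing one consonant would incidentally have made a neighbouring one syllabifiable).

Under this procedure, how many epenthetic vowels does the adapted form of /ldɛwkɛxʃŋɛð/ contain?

5

The unsyllabifiable consonants are /l/, /w/, /x/, /ʃ/, /ð/; each receives one epenthetic vowel.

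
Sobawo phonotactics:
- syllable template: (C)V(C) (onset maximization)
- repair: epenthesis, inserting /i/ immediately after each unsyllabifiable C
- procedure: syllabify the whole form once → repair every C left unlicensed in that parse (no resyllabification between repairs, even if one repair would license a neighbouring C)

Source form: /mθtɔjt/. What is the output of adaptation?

miθitɔjti

The consonants /m/, /θ/, /t/ cannot be parsed into a legal (C)V(C) syllable (at most one coda consonant is licensed; onsets are limited to one consonant).
Inserting the epenthetic vowel yields /m/ → /mi/, /θ/ → /θi/, /t/ → /ti/.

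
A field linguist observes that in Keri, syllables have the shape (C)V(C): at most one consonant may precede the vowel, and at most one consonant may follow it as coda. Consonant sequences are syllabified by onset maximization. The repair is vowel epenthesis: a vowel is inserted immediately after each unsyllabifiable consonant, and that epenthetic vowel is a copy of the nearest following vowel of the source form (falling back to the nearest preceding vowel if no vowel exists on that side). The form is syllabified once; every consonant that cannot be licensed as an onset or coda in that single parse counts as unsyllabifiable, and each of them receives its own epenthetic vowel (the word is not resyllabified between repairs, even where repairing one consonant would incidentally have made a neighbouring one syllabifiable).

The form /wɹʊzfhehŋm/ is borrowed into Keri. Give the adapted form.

Under (C)V(C), the unsyllabifiable consonants are /w/, /f/, /ŋ/, /m/ (at most one coda consonant is licensed; onsets are limited to one consonant).
Each unlicensed consonant becomes the onset of a new syllable: /w/ → /wʊ/, /f/ → /fe/, /ŋ/ → /ŋe/, /m/ → /me/.

wʊɹʊzfehehŋeme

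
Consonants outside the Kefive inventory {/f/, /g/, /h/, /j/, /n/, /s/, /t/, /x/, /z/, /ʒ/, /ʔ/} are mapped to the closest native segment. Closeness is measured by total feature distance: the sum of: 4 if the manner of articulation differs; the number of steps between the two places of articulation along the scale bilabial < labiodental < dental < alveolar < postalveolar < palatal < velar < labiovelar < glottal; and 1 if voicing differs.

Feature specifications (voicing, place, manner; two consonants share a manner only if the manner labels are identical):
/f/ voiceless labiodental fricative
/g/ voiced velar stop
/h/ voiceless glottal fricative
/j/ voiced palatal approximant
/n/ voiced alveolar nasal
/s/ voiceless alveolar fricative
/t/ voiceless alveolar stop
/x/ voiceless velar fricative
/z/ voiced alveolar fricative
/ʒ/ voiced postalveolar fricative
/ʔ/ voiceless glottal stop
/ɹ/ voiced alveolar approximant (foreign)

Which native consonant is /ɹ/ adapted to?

j

/j/ is closest: same manner (approximant), place distance 2 (alveolar→palatal), same voicing; total 2. Next closest is /n/ at distance 4.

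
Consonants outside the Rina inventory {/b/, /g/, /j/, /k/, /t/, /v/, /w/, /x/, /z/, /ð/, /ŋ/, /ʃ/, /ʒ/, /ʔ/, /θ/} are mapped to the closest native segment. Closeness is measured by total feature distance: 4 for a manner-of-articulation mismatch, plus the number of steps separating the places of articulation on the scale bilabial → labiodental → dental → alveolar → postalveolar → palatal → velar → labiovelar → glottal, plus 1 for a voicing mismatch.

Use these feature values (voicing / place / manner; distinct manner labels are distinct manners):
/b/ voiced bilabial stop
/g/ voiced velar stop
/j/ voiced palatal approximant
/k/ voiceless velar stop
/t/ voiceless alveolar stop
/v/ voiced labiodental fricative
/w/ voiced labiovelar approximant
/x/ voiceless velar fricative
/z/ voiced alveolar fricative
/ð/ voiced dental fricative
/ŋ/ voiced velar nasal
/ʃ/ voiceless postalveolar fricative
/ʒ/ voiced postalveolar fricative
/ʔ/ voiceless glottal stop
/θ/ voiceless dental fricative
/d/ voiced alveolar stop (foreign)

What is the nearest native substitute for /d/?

t

/t/ is closest: same manner (stop), place distance 0 (alveolar→alveolar), voicing differs (+1); total 1. Next closest is /b/ at distance 3.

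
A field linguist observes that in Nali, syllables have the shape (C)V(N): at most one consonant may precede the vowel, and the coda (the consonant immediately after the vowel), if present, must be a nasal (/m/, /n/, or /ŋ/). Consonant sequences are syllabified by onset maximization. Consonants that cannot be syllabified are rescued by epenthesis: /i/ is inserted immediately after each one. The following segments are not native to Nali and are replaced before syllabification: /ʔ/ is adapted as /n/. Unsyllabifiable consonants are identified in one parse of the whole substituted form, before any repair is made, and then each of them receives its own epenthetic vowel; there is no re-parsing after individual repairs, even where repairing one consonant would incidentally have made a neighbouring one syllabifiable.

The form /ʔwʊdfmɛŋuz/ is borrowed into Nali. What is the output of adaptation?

Substitution: /ʔ/ → /n/, giving /nwʊdfmɛŋuz/.
Under (C)V(N), the unsyllabifiable consonants are /n/, /d/, /f/, /z/ (only a nasal (/m/, /n/, or /ŋ/) is licensed in coda position; onsets are limited to one consonant).
Inserting the epenthetic vowel yields /n/ → /ni/, /d/ → /di/, /f/ → /fi/, /z/ → /zi/.

niwʊdifimɛŋuzi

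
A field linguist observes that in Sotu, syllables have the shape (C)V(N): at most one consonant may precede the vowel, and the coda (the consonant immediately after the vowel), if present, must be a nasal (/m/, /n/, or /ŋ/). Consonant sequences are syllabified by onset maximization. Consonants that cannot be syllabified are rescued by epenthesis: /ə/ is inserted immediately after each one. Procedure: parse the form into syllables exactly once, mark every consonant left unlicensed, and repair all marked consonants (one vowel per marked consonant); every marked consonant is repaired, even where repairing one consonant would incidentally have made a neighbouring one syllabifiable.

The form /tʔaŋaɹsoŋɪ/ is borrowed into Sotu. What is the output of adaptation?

Syllabifying with onset maximization leaves /t/, /ɹ/ stranded (only a nasal (/m/, /n/, or /ŋ/) is licensed in coda position; onsets are limited to one consonant).
Each unlicensed consonant becomes the onset of a new syllable: /t/ → /tə/, /ɹ/ → /ɹə/.

təʔaŋaɹəsoŋɪ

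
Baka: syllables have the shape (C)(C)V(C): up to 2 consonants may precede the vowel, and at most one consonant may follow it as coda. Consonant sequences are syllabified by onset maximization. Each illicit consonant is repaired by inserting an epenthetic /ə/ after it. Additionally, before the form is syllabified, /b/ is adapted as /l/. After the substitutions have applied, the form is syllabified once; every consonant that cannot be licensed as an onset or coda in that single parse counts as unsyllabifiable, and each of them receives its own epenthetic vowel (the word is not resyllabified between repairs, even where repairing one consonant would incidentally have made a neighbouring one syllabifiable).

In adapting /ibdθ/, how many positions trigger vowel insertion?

After substitution the input is /ildθ/.
The unsyllabifiable consonants are /d/, /θ/; each receives one epenthetic vowel.

2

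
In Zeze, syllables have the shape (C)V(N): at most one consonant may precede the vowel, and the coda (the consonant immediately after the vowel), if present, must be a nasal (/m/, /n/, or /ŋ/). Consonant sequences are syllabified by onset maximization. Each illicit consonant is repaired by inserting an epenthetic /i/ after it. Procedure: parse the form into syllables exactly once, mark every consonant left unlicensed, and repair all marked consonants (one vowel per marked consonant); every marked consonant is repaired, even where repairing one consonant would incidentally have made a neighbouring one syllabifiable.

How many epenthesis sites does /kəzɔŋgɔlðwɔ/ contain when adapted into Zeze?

The unsyllabifiable consonants are /l/, /ð/; each receives one epenthetic vowel.

2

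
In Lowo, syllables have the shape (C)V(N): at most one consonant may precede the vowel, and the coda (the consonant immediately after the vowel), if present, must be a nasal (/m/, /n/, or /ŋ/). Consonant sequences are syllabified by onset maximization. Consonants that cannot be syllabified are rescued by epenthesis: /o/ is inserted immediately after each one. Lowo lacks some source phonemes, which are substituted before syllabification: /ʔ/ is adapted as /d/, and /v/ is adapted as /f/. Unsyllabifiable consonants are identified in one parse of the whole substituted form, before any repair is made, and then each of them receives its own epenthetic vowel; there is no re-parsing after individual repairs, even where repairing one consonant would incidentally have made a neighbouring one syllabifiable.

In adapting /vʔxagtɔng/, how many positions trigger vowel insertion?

After substitution the input is /fdxagtɔng/.
The unsyllabifiable consonants are /f/, /d/, /g/, /g/; each receives one epenthetic vowel.

4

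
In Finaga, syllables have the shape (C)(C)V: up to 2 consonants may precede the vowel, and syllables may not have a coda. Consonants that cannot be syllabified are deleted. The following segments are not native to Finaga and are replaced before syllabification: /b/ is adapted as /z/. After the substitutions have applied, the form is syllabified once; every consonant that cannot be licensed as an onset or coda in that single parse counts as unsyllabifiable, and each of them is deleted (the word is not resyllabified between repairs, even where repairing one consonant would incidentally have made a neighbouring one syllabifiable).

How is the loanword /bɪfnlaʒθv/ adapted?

zɪnla

Substitution: /b/ → /z/, giving /zɪfnlaʒθv/.
Under (C)(C)V, the unsyllabifiable consonants are /f/, /ʒ/, /θ/, /v/ (no codas are permitted; onsets may contain at most 2 consonants).
Each unlicensed consonant is deleted: /f/, /ʒ/, /θ/, /v/.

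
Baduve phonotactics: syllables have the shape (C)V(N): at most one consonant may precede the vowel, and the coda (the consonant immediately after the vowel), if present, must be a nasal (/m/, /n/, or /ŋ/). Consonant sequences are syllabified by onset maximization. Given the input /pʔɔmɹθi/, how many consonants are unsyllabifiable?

2

Under (C)V(N), the unsyllabifiable consonants are /p/, /ɹ/ (only a nasal (/m/, /n/, or /ŋ/) is licensed in coda position; onsets are limited to one consonant).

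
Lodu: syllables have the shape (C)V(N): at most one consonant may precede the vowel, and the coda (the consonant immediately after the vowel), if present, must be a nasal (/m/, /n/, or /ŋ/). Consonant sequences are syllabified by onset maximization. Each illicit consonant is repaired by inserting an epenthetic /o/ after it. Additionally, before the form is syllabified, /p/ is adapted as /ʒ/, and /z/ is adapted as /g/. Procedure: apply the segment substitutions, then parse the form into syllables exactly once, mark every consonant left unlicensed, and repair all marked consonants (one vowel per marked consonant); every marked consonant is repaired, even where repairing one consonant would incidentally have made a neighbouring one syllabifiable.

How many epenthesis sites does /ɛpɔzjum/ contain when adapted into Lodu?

After substitution the input is /ɛʒɔgjum/.
The unsyllabifiable consonants are /g/; each receives one epenthetic vowel.

1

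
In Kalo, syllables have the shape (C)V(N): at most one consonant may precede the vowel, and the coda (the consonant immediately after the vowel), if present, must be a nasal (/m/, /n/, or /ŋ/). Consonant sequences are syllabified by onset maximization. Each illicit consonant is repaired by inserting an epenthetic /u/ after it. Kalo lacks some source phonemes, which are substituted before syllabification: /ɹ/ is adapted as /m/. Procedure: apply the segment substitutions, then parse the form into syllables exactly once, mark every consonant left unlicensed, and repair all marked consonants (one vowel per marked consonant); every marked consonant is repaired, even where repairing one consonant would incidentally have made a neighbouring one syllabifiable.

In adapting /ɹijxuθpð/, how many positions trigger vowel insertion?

After substitution the input is /mijxuθpð/.
The unsyllabifiable consonants are /j/, /θ/, /p/, /ð/; each receives one epenthetic vowel.

4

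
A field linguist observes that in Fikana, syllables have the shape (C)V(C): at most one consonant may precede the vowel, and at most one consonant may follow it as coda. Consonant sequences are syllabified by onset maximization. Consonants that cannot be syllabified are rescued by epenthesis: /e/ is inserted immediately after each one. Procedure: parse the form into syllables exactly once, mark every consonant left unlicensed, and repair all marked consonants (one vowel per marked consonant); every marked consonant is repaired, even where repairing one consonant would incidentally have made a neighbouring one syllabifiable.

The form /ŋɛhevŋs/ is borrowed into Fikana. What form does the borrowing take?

ŋɛhevŋese

Under (C)V(C), the unsyllabifiable consonants are /ŋ/, /s/ (at most one coda consonant is licensed; onsets are limited to one consonant).
Inserting the epenthetic vowel yields /ŋ/ → /ŋe/, /s/ → /se/.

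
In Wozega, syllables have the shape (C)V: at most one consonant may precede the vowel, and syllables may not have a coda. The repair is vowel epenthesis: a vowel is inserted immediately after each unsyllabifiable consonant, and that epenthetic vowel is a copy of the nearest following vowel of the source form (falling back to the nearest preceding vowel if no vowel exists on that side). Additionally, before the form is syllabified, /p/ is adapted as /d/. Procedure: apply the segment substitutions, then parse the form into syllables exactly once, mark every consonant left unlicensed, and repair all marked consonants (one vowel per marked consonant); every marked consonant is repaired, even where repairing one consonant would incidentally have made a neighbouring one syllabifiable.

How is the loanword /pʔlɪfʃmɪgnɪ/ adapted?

Substitution: /p/ → /d/, giving /dʔlɪfʃmɪgnɪ/.
Under (C)V, the unsyllabifiable consonants are /d/, /ʔ/, /f/, /ʃ/, /g/ (no codas are permitted; onsets are limited to one consonant).
Inserting the epenthetic vowel yields /d/ → /dɪ/, /ʔ/ → /ʔɪ/, /f/ → /fɪ/, /ʃ/ → /ʃɪ/, /g/ → /gɪ/.

dɪʔɪlɪfɪʃɪmɪgɪnɪ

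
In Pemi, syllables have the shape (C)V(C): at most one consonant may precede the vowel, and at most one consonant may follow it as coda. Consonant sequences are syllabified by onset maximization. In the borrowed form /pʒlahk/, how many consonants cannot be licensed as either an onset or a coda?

Under (C)V(C), the unsyllabifiable consonants are /p/, /ʒ/, /k/ (at most one coda consonant is licensed; onsets are limited to one consonant).

3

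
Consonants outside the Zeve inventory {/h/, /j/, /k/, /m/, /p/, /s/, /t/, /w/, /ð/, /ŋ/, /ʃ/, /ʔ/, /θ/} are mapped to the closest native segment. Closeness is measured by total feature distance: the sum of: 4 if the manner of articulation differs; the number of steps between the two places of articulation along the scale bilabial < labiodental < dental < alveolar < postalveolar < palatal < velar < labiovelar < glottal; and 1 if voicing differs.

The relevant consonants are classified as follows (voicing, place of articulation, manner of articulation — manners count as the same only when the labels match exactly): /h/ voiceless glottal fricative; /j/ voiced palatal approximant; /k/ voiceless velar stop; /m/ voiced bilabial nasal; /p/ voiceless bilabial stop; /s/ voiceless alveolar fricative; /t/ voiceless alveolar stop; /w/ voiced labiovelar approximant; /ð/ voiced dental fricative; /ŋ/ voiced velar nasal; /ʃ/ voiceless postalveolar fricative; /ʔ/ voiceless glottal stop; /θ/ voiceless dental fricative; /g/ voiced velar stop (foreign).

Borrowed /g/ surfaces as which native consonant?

k

/k/ is closest: same manner (stop), place distance 0 (velar→velar), voicing differs (+1); total 1. Next closest is /ʔ/ at distance 3.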